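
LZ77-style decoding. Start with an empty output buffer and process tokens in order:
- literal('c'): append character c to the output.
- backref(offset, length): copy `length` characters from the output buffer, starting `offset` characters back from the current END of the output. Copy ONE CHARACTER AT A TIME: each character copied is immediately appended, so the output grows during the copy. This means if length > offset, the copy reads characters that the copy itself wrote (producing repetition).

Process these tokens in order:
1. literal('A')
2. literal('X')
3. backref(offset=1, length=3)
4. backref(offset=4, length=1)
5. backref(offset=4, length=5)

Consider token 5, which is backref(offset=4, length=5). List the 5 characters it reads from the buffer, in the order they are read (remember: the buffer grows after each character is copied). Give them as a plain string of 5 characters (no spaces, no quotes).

Answer: XXXXX

Derivation:
Token 1: literal('A'). Output: "A"
Token 2: literal('X'). Output: "AX"
Token 3: backref(off=1, len=3) (overlapping!). Copied 'XXX' from pos 1. Output: "AXXXX"
Token 4: backref(off=4, len=1). Copied 'X' from pos 1. Output: "AXXXXX"
Token 5: backref(off=4, len=5). Buffer before: "AXXXXX" (len 6)
  byte 1: read out[2]='X', append. Buffer now: "AXXXXXX"
  byte 2: read out[3]='X', append. Buffer now: "AXXXXXXX"
  byte 3: read out[4]='X', append. Buffer now: "AXXXXXXXX"
  byte 4: read out[5]='X', append. Buffer now: "AXXXXXXXXX"
  byte 5: read out[6]='X', append. Buffer now: "AXXXXXXXXXX"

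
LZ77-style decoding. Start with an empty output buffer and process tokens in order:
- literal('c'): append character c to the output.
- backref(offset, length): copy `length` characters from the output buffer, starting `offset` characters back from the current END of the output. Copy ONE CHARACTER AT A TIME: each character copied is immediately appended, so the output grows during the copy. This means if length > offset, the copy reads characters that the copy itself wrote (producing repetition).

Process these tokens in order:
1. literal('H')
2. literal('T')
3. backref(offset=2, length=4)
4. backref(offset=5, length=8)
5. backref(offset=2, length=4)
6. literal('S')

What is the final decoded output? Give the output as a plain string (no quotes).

Answer: HTHTHTTHTHTTHTHTHTS

Derivation:
Token 1: literal('H'). Output: "H"
Token 2: literal('T'). Output: "HT"
Token 3: backref(off=2, len=4) (overlapping!). Copied 'HTHT' from pos 0. Output: "HTHTHT"
Token 4: backref(off=5, len=8) (overlapping!). Copied 'THTHTTHT' from pos 1. Output: "HTHTHTTHTHTTHT"
Token 5: backref(off=2, len=4) (overlapping!). Copied 'HTHT' from pos 12. Output: "HTHTHTTHTHTTHTHTHT"
Token 6: literal('S'). Output: "HTHTHTTHTHTTHTHTHTS"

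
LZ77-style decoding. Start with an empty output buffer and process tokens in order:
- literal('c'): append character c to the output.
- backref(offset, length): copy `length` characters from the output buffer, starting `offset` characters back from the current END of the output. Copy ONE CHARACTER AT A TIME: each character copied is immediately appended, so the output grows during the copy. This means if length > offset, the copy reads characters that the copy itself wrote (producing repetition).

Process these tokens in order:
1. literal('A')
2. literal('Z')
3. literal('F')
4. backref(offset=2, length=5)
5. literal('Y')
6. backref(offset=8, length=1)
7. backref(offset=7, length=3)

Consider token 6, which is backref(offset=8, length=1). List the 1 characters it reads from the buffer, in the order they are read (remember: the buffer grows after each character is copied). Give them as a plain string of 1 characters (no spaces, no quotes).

Token 1: literal('A'). Output: "A"
Token 2: literal('Z'). Output: "AZ"
Token 3: literal('F'). Output: "AZF"
Token 4: backref(off=2, len=5) (overlapping!). Copied 'ZFZFZ' from pos 1. Output: "AZFZFZFZ"
Token 5: literal('Y'). Output: "AZFZFZFZY"
Token 6: backref(off=8, len=1). Buffer before: "AZFZFZFZY" (len 9)
  byte 1: read out[1]='Z', append. Buffer now: "AZFZFZFZYZ"

Answer: Z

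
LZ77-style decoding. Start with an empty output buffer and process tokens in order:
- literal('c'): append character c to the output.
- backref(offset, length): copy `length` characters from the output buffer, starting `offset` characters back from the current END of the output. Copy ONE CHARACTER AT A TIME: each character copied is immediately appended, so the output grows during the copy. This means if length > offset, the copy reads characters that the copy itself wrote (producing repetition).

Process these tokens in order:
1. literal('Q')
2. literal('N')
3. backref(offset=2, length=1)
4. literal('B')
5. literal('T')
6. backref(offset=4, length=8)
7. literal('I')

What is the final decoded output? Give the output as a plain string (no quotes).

Token 1: literal('Q'). Output: "Q"
Token 2: literal('N'). Output: "QN"
Token 3: backref(off=2, len=1). Copied 'Q' from pos 0. Output: "QNQ"
Token 4: literal('B'). Output: "QNQB"
Token 5: literal('T'). Output: "QNQBT"
Token 6: backref(off=4, len=8) (overlapping!). Copied 'NQBTNQBT' from pos 1. Output: "QNQBTNQBTNQBT"
Token 7: literal('I'). Output: "QNQBTNQBTNQBTI"

Answer: QNQBTNQBTNQBTI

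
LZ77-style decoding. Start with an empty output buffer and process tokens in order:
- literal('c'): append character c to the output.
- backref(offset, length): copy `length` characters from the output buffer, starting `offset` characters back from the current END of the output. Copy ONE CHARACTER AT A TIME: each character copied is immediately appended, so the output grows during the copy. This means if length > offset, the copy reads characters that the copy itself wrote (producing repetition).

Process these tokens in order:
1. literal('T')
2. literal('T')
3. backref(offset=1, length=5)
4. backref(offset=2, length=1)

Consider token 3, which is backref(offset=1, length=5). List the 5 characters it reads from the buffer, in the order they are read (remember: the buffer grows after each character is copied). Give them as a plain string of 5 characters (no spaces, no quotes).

Answer: TTTTT

Derivation:
Token 1: literal('T'). Output: "T"
Token 2: literal('T'). Output: "TT"
Token 3: backref(off=1, len=5). Buffer before: "TT" (len 2)
  byte 1: read out[1]='T', append. Buffer now: "TTT"
  byte 2: read out[2]='T', append. Buffer now: "TTTT"
  byte 3: read out[3]='T', append. Buffer now: "TTTTT"
  byte 4: read out[4]='T', append. Buffer now: "TTTTTT"
  byte 5: read out[5]='T', append. Buffer now: "TTTTTTT"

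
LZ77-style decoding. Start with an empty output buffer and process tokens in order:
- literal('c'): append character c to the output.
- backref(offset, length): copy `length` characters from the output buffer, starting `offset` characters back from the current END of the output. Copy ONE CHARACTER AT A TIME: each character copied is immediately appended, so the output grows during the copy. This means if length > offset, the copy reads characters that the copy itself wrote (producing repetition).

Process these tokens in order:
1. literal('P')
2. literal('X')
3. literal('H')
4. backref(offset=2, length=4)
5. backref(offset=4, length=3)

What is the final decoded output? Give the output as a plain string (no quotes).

Answer: PXHXHXHXHX

Derivation:
Token 1: literal('P'). Output: "P"
Token 2: literal('X'). Output: "PX"
Token 3: literal('H'). Output: "PXH"
Token 4: backref(off=2, len=4) (overlapping!). Copied 'XHXH' from pos 1. Output: "PXHXHXH"
Token 5: backref(off=4, len=3). Copied 'XHX' from pos 3. Output: "PXHXHXHXHX"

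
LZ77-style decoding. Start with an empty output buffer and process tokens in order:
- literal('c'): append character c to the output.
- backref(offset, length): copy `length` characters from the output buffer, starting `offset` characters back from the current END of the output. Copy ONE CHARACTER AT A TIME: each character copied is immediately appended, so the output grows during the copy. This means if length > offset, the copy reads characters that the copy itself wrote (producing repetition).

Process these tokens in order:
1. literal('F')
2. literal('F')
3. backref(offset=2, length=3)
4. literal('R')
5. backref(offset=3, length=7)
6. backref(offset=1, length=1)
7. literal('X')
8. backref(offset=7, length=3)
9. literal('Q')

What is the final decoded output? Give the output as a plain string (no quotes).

Token 1: literal('F'). Output: "F"
Token 2: literal('F'). Output: "FF"
Token 3: backref(off=2, len=3) (overlapping!). Copied 'FFF' from pos 0. Output: "FFFFF"
Token 4: literal('R'). Output: "FFFFFR"
Token 5: backref(off=3, len=7) (overlapping!). Copied 'FFRFFRF' from pos 3. Output: "FFFFFRFFRFFRF"
Token 6: backref(off=1, len=1). Copied 'F' from pos 12. Output: "FFFFFRFFRFFRFF"
Token 7: literal('X'). Output: "FFFFFRFFRFFRFFX"
Token 8: backref(off=7, len=3). Copied 'RFF' from pos 8. Output: "FFFFFRFFRFFRFFXRFF"
Token 9: literal('Q'). Output: "FFFFFRFFRFFRFFXRFFQ"

Answer: FFFFFRFFRFFRFFXRFFQ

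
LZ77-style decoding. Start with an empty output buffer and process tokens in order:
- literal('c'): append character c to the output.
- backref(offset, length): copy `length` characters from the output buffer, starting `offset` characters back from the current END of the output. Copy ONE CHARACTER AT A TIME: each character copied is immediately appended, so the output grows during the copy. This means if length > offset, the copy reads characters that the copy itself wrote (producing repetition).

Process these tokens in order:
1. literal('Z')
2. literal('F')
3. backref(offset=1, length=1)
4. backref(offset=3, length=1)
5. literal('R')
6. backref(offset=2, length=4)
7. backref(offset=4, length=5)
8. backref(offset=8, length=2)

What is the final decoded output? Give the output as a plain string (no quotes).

Token 1: literal('Z'). Output: "Z"
Token 2: literal('F'). Output: "ZF"
Token 3: backref(off=1, len=1). Copied 'F' from pos 1. Output: "ZFF"
Token 4: backref(off=3, len=1). Copied 'Z' from pos 0. Output: "ZFFZ"
Token 5: literal('R'). Output: "ZFFZR"
Token 6: backref(off=2, len=4) (overlapping!). Copied 'ZRZR' from pos 3. Output: "ZFFZRZRZR"
Token 7: backref(off=4, len=5) (overlapping!). Copied 'ZRZRZ' from pos 5. Output: "ZFFZRZRZRZRZRZ"
Token 8: backref(off=8, len=2). Copied 'RZ' from pos 6. Output: "ZFFZRZRZRZRZRZRZ"

Answer: ZFFZRZRZRZRZRZRZ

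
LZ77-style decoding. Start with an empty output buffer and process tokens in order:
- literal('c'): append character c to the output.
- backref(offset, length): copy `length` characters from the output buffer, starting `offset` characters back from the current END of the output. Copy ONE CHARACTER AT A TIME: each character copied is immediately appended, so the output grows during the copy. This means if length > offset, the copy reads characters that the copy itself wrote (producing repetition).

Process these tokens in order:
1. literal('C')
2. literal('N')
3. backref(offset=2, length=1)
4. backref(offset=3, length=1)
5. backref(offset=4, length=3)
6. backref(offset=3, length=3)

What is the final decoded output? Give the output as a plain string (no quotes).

Answer: CNCCCNCCNC

Derivation:
Token 1: literal('C'). Output: "C"
Token 2: literal('N'). Output: "CN"
Token 3: backref(off=2, len=1). Copied 'C' from pos 0. Output: "CNC"
Token 4: backref(off=3, len=1). Copied 'C' from pos 0. Output: "CNCC"
Token 5: backref(off=4, len=3). Copied 'CNC' from pos 0. Output: "CNCCCNC"
Token 6: backref(off=3, len=3). Copied 'CNC' from pos 4. Output: "CNCCCNCCNC"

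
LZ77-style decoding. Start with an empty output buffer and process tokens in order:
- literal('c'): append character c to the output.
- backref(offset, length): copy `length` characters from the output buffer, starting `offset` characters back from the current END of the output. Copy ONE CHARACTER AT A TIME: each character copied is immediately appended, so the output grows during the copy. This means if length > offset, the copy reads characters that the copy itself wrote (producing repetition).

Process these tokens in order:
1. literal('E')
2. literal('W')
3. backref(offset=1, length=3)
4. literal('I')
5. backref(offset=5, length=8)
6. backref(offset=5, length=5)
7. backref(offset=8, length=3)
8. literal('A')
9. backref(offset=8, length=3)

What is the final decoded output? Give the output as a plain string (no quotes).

Token 1: literal('E'). Output: "E"
Token 2: literal('W'). Output: "EW"
Token 3: backref(off=1, len=3) (overlapping!). Copied 'WWW' from pos 1. Output: "EWWWW"
Token 4: literal('I'). Output: "EWWWWI"
Token 5: backref(off=5, len=8) (overlapping!). Copied 'WWWWIWWW' from pos 1. Output: "EWWWWIWWWWIWWW"
Token 6: backref(off=5, len=5). Copied 'WIWWW' from pos 9. Output: "EWWWWIWWWWIWWWWIWWW"
Token 7: backref(off=8, len=3). Copied 'WWW' from pos 11. Output: "EWWWWIWWWWIWWWWIWWWWWW"
Token 8: literal('A'). Output: "EWWWWIWWWWIWWWWIWWWWWWA"
Token 9: backref(off=8, len=3). Copied 'IWW' from pos 15. Output: "EWWWWIWWWWIWWWWIWWWWWWAIWW"

Answer: EWWWWIWWWWIWWWWIWWWWWWAIWW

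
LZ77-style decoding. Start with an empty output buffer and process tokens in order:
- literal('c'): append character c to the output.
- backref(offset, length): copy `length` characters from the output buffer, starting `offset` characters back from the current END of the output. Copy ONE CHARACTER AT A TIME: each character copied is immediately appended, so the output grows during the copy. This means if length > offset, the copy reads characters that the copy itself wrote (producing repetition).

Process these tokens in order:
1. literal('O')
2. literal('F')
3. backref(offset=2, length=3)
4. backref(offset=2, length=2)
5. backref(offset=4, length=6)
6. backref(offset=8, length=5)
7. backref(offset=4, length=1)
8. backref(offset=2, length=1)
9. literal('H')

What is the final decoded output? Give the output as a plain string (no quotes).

Token 1: literal('O'). Output: "O"
Token 2: literal('F'). Output: "OF"
Token 3: backref(off=2, len=3) (overlapping!). Copied 'OFO' from pos 0. Output: "OFOFO"
Token 4: backref(off=2, len=2). Copied 'FO' from pos 3. Output: "OFOFOFO"
Token 5: backref(off=4, len=6) (overlapping!). Copied 'FOFOFO' from pos 3. Output: "OFOFOFOFOFOFO"
Token 6: backref(off=8, len=5). Copied 'FOFOF' from pos 5. Output: "OFOFOFOFOFOFOFOFOF"
Token 7: backref(off=4, len=1). Copied 'O' from pos 14. Output: "OFOFOFOFOFOFOFOFOFO"
Token 8: backref(off=2, len=1). Copied 'F' from pos 17. Output: "OFOFOFOFOFOFOFOFOFOF"
Token 9: literal('H'). Output: "OFOFOFOFOFOFOFOFOFOFH"

Answer: OFOFOFOFOFOFOFOFOFOFH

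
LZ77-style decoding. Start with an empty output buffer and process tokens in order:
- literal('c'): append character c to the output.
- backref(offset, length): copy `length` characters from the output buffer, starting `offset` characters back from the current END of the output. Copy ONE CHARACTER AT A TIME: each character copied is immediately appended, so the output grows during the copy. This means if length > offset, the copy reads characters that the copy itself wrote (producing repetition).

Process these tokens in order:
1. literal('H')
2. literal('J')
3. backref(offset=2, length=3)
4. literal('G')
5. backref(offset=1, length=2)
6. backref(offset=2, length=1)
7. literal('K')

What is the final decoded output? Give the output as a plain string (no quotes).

Token 1: literal('H'). Output: "H"
Token 2: literal('J'). Output: "HJ"
Token 3: backref(off=2, len=3) (overlapping!). Copied 'HJH' from pos 0. Output: "HJHJH"
Token 4: literal('G'). Output: "HJHJHG"
Token 5: backref(off=1, len=2) (overlapping!). Copied 'GG' from pos 5. Output: "HJHJHGGG"
Token 6: backref(off=2, len=1). Copied 'G' from pos 6. Output: "HJHJHGGGG"
Token 7: literal('K'). Output: "HJHJHGGGGK"

Answer: HJHJHGGGGK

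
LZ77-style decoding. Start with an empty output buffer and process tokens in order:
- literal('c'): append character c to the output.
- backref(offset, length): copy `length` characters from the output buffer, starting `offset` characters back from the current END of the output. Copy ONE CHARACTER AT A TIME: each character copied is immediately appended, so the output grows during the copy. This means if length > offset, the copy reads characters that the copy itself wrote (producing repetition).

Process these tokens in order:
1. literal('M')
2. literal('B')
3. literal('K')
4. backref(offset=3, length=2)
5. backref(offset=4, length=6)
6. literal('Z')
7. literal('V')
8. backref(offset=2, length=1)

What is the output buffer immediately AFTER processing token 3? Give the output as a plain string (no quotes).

Answer: MBK

Derivation:
Token 1: literal('M'). Output: "M"
Token 2: literal('B'). Output: "MB"
Token 3: literal('K'). Output: "MBK"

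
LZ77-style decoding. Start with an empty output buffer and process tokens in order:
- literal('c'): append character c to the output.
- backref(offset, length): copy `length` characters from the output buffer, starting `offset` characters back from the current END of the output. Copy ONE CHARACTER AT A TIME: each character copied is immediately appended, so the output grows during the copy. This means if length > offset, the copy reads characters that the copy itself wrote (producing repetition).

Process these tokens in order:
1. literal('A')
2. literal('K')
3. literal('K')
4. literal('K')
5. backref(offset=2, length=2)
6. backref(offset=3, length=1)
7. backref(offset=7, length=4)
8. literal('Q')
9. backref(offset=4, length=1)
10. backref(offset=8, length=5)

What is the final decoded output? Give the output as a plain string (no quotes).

Token 1: literal('A'). Output: "A"
Token 2: literal('K'). Output: "AK"
Token 3: literal('K'). Output: "AKK"
Token 4: literal('K'). Output: "AKKK"
Token 5: backref(off=2, len=2). Copied 'KK' from pos 2. Output: "AKKKKK"
Token 6: backref(off=3, len=1). Copied 'K' from pos 3. Output: "AKKKKKK"
Token 7: backref(off=7, len=4). Copied 'AKKK' from pos 0. Output: "AKKKKKKAKKK"
Token 8: literal('Q'). Output: "AKKKKKKAKKKQ"
Token 9: backref(off=4, len=1). Copied 'K' from pos 8. Output: "AKKKKKKAKKKQK"
Token 10: backref(off=8, len=5). Copied 'KKAKK' from pos 5. Output: "AKKKKKKAKKKQKKKAKK"

Answer: AKKKKKKAKKKQKKKAKK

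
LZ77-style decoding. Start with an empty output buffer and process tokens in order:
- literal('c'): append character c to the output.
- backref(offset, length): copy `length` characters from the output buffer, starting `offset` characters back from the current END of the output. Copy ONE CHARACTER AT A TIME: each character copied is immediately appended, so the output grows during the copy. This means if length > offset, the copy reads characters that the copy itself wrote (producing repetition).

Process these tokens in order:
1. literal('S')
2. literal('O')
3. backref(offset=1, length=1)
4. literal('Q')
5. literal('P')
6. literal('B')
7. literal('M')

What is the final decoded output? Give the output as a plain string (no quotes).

Token 1: literal('S'). Output: "S"
Token 2: literal('O'). Output: "SO"
Token 3: backref(off=1, len=1). Copied 'O' from pos 1. Output: "SOO"
Token 4: literal('Q'). Output: "SOOQ"
Token 5: literal('P'). Output: "SOOQP"
Token 6: literal('B'). Output: "SOOQPB"
Token 7: literal('M'). Output: "SOOQPBM"

Answer: SOOQPBM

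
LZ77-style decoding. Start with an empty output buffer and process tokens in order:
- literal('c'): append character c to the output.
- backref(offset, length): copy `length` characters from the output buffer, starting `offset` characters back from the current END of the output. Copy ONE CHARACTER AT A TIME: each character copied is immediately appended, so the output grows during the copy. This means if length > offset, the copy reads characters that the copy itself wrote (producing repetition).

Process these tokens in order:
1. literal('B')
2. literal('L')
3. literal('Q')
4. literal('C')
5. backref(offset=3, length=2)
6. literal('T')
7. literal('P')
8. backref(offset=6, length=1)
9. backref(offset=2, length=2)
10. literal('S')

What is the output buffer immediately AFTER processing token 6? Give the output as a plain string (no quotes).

Token 1: literal('B'). Output: "B"
Token 2: literal('L'). Output: "BL"
Token 3: literal('Q'). Output: "BLQ"
Token 4: literal('C'). Output: "BLQC"
Token 5: backref(off=3, len=2). Copied 'LQ' from pos 1. Output: "BLQCLQ"
Token 6: literal('T'). Output: "BLQCLQT"

Answer: BLQCLQT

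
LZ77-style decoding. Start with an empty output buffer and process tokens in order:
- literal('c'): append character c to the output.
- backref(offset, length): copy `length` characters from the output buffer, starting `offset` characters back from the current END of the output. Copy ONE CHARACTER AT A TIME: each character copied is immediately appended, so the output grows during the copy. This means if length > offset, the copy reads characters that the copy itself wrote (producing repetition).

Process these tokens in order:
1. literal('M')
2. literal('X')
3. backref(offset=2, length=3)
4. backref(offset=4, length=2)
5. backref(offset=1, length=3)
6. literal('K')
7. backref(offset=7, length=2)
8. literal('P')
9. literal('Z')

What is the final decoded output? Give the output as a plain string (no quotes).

Answer: MXMXMXMMMMKMXPZ

Derivation:
Token 1: literal('M'). Output: "M"
Token 2: literal('X'). Output: "MX"
Token 3: backref(off=2, len=3) (overlapping!). Copied 'MXM' from pos 0. Output: "MXMXM"
Token 4: backref(off=4, len=2). Copied 'XM' from pos 1. Output: "MXMXMXM"
Token 5: backref(off=1, len=3) (overlapping!). Copied 'MMM' from pos 6. Output: "MXMXMXMMMM"
Token 6: literal('K'). Output: "MXMXMXMMMMK"
Token 7: backref(off=7, len=2). Copied 'MX' from pos 4. Output: "MXMXMXMMMMKMX"
Token 8: literal('P'). Output: "MXMXMXMMMMKMXP"
Token 9: literal('Z'). Output: "MXMXMXMMMMKMXPZ"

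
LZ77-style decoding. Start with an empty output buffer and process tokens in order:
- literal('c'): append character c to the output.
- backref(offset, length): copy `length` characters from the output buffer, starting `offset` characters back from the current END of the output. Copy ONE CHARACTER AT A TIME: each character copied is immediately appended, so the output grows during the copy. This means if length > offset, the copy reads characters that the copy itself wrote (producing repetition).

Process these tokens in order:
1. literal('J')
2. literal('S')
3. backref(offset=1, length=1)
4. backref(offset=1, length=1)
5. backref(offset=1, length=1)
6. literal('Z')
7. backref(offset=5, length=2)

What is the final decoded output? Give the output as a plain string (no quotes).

Answer: JSSSSZSS

Derivation:
Token 1: literal('J'). Output: "J"
Token 2: literal('S'). Output: "JS"
Token 3: backref(off=1, len=1). Copied 'S' from pos 1. Output: "JSS"
Token 4: backref(off=1, len=1). Copied 'S' from pos 2. Output: "JSSS"
Token 5: backref(off=1, len=1). Copied 'S' from pos 3. Output: "JSSSS"
Token 6: literal('Z'). Output: "JSSSSZ"
Token 7: backref(off=5, len=2). Copied 'SS' from pos 1. Output: "JSSSSZSS"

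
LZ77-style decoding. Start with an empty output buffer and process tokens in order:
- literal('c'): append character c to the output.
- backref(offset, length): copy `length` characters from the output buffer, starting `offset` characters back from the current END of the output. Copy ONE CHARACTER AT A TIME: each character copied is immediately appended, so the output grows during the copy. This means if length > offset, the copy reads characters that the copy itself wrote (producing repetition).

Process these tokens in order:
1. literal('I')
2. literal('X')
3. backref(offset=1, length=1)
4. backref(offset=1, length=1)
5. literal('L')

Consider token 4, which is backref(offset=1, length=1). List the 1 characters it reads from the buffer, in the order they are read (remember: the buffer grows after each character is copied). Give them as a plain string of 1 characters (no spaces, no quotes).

Answer: X

Derivation:
Token 1: literal('I'). Output: "I"
Token 2: literal('X'). Output: "IX"
Token 3: backref(off=1, len=1). Copied 'X' from pos 1. Output: "IXX"
Token 4: backref(off=1, len=1). Buffer before: "IXX" (len 3)
  byte 1: read out[2]='X', append. Buffer now: "IXXX"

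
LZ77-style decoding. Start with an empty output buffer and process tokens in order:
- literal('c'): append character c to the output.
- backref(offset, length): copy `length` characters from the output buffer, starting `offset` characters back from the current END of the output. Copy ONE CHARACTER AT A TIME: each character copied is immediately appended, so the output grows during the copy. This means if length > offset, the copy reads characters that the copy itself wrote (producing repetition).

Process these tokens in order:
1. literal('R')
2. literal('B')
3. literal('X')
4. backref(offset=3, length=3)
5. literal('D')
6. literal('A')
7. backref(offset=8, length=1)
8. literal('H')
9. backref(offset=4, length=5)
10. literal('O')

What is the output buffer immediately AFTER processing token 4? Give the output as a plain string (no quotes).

Token 1: literal('R'). Output: "R"
Token 2: literal('B'). Output: "RB"
Token 3: literal('X'). Output: "RBX"
Token 4: backref(off=3, len=3). Copied 'RBX' from pos 0. Output: "RBXRBX"

Answer: RBXRBX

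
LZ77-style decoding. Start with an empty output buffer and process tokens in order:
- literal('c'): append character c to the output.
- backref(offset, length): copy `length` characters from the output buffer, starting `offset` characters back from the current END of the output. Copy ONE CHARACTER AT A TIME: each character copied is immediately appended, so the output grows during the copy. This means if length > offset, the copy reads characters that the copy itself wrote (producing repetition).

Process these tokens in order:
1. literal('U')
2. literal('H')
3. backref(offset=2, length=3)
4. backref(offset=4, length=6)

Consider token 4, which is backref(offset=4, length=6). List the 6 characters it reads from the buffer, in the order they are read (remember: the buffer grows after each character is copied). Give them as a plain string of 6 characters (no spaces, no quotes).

Answer: HUHUHU

Derivation:
Token 1: literal('U'). Output: "U"
Token 2: literal('H'). Output: "UH"
Token 3: backref(off=2, len=3) (overlapping!). Copied 'UHU' from pos 0. Output: "UHUHU"
Token 4: backref(off=4, len=6). Buffer before: "UHUHU" (len 5)
  byte 1: read out[1]='H', append. Buffer now: "UHUHUH"
  byte 2: read out[2]='U', append. Buffer now: "UHUHUHU"
  byte 3: read out[3]='H', append. Buffer now: "UHUHUHUH"
  byte 4: read out[4]='U', append. Buffer now: "UHUHUHUHU"
  byte 5: read out[5]='H', append. Buffer now: "UHUHUHUHUH"
  byte 6: read out[6]='U', append. Buffer now: "UHUHUHUHUHU"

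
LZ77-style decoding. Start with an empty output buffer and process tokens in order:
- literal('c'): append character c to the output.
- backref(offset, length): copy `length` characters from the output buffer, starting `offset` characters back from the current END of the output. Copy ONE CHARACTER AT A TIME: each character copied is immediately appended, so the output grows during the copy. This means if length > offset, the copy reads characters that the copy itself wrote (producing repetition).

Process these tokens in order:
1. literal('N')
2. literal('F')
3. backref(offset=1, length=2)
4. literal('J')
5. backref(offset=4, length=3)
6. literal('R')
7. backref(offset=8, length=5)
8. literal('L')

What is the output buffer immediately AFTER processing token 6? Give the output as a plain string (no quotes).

Token 1: literal('N'). Output: "N"
Token 2: literal('F'). Output: "NF"
Token 3: backref(off=1, len=2) (overlapping!). Copied 'FF' from pos 1. Output: "NFFF"
Token 4: literal('J'). Output: "NFFFJ"
Token 5: backref(off=4, len=3). Copied 'FFF' from pos 1. Output: "NFFFJFFF"
Token 6: literal('R'). Output: "NFFFJFFFR"

Answer: NFFFJFFFR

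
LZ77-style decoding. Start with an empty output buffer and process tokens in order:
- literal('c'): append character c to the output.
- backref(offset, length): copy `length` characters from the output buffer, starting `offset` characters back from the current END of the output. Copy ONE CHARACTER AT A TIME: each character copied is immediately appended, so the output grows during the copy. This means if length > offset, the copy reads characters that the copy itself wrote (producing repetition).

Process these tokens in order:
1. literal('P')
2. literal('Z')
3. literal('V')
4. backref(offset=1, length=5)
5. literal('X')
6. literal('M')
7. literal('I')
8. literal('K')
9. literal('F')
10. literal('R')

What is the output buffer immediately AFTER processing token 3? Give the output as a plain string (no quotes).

Answer: PZV

Derivation:
Token 1: literal('P'). Output: "P"
Token 2: literal('Z'). Output: "PZ"
Token 3: literal('V'). Output: "PZV"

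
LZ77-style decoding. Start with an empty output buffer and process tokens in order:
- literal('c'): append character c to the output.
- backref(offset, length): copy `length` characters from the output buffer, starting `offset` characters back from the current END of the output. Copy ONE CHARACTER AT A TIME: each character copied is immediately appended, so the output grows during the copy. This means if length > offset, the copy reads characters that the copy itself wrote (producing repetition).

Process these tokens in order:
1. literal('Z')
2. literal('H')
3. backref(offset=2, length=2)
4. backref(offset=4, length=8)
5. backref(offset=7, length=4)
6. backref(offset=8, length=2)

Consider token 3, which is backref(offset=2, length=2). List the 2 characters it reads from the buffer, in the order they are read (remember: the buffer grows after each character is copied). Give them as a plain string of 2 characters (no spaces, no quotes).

Token 1: literal('Z'). Output: "Z"
Token 2: literal('H'). Output: "ZH"
Token 3: backref(off=2, len=2). Buffer before: "ZH" (len 2)
  byte 1: read out[0]='Z', append. Buffer now: "ZHZ"
  byte 2: read out[1]='H', append. Buffer now: "ZHZH"

Answer: ZH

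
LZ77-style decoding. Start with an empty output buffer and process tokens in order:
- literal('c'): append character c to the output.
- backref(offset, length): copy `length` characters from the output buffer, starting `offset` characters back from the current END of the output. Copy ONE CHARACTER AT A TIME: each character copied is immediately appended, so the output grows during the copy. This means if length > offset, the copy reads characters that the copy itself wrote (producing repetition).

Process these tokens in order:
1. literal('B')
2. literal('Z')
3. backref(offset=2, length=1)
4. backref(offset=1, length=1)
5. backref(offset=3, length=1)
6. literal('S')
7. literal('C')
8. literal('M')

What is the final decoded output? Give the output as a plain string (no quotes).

Token 1: literal('B'). Output: "B"
Token 2: literal('Z'). Output: "BZ"
Token 3: backref(off=2, len=1). Copied 'B' from pos 0. Output: "BZB"
Token 4: backref(off=1, len=1). Copied 'B' from pos 2. Output: "BZBB"
Token 5: backref(off=3, len=1). Copied 'Z' from pos 1. Output: "BZBBZ"
Token 6: literal('S'). Output: "BZBBZS"
Token 7: literal('C'). Output: "BZBBZSC"
Token 8: literal('M'). Output: "BZBBZSCM"

Answer: BZBBZSCM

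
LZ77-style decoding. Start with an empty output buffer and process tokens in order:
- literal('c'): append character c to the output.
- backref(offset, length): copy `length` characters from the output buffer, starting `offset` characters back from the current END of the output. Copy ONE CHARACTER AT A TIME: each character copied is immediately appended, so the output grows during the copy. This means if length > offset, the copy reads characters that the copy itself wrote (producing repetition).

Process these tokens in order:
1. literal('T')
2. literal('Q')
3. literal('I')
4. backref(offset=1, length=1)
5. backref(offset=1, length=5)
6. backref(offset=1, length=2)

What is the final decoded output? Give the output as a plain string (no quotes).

Answer: TQIIIIIIIII

Derivation:
Token 1: literal('T'). Output: "T"
Token 2: literal('Q'). Output: "TQ"
Token 3: literal('I'). Output: "TQI"
Token 4: backref(off=1, len=1). Copied 'I' from pos 2. Output: "TQII"
Token 5: backref(off=1, len=5) (overlapping!). Copied 'IIIII' from pos 3. Output: "TQIIIIIII"
Token 6: backref(off=1, len=2) (overlapping!). Copied 'II' from pos 8. Output: "TQIIIIIIIII"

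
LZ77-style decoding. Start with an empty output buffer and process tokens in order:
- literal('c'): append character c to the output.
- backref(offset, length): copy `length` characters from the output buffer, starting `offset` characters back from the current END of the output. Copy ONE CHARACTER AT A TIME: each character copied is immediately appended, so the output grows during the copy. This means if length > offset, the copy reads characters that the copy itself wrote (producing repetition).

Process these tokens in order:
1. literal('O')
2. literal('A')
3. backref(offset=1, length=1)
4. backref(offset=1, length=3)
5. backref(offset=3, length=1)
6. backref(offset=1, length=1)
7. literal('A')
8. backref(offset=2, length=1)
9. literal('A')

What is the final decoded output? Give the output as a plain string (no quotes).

Token 1: literal('O'). Output: "O"
Token 2: literal('A'). Output: "OA"
Token 3: backref(off=1, len=1). Copied 'A' from pos 1. Output: "OAA"
Token 4: backref(off=1, len=3) (overlapping!). Copied 'AAA' from pos 2. Output: "OAAAAA"
Token 5: backref(off=3, len=1). Copied 'A' from pos 3. Output: "OAAAAAA"
Token 6: backref(off=1, len=1). Copied 'A' from pos 6. Output: "OAAAAAAA"
Token 7: literal('A'). Output: "OAAAAAAAA"
Token 8: backref(off=2, len=1). Copied 'A' from pos 7. Output: "OAAAAAAAAA"
Token 9: literal('A'). Output: "OAAAAAAAAAA"

Answer: OAAAAAAAAAA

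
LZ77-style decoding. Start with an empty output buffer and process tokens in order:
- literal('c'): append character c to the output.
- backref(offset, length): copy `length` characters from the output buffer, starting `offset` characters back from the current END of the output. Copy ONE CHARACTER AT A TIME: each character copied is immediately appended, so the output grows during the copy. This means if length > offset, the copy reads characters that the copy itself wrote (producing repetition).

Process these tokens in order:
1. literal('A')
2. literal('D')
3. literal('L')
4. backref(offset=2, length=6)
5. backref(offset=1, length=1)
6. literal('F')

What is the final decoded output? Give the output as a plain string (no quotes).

Token 1: literal('A'). Output: "A"
Token 2: literal('D'). Output: "AD"
Token 3: literal('L'). Output: "ADL"
Token 4: backref(off=2, len=6) (overlapping!). Copied 'DLDLDL' from pos 1. Output: "ADLDLDLDL"
Token 5: backref(off=1, len=1). Copied 'L' from pos 8. Output: "ADLDLDLDLL"
Token 6: literal('F'). Output: "ADLDLDLDLLF"

Answer: ADLDLDLDLLF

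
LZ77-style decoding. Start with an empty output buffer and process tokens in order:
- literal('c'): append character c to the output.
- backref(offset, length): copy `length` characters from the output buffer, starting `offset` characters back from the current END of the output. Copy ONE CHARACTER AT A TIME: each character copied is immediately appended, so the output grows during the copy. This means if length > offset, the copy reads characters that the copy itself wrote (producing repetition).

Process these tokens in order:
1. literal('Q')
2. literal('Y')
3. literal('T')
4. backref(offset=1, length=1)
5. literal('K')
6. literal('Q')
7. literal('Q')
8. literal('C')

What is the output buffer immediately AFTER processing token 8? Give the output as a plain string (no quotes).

Token 1: literal('Q'). Output: "Q"
Token 2: literal('Y'). Output: "QY"
Token 3: literal('T'). Output: "QYT"
Token 4: backref(off=1, len=1). Copied 'T' from pos 2. Output: "QYTT"
Token 5: literal('K'). Output: "QYTTK"
Token 6: literal('Q'). Output: "QYTTKQ"
Token 7: literal('Q'). Output: "QYTTKQQ"
Token 8: literal('C'). Output: "QYTTKQQC"

Answer: QYTTKQQC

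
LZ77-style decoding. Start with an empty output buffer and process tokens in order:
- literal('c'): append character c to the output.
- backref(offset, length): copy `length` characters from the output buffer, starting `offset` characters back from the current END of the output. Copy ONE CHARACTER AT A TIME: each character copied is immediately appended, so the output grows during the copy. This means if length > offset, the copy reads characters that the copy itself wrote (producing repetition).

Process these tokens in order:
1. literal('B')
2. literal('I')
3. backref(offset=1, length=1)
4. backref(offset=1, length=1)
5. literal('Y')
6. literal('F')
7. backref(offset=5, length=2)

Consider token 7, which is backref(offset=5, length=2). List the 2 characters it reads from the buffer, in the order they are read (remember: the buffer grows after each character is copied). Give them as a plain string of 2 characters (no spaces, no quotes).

Token 1: literal('B'). Output: "B"
Token 2: literal('I'). Output: "BI"
Token 3: backref(off=1, len=1). Copied 'I' from pos 1. Output: "BII"
Token 4: backref(off=1, len=1). Copied 'I' from pos 2. Output: "BIII"
Token 5: literal('Y'). Output: "BIIIY"
Token 6: literal('F'). Output: "BIIIYF"
Token 7: backref(off=5, len=2). Buffer before: "BIIIYF" (len 6)
  byte 1: read out[1]='I', append. Buffer now: "BIIIYFI"
  byte 2: read out[2]='I', append. Buffer now: "BIIIYFII"

Answer: II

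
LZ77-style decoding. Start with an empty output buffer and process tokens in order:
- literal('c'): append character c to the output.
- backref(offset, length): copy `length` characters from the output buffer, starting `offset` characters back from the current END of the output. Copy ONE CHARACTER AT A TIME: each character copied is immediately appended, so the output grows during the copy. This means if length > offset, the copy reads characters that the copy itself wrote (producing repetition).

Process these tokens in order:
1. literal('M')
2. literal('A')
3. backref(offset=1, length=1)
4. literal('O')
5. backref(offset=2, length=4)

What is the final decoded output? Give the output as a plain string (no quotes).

Answer: MAAOAOAO

Derivation:
Token 1: literal('M'). Output: "M"
Token 2: literal('A'). Output: "MA"
Token 3: backref(off=1, len=1). Copied 'A' from pos 1. Output: "MAA"
Token 4: literal('O'). Output: "MAAO"
Token 5: backref(off=2, len=4) (overlapping!). Copied 'AOAO' from pos 2. Output: "MAAOAOAO"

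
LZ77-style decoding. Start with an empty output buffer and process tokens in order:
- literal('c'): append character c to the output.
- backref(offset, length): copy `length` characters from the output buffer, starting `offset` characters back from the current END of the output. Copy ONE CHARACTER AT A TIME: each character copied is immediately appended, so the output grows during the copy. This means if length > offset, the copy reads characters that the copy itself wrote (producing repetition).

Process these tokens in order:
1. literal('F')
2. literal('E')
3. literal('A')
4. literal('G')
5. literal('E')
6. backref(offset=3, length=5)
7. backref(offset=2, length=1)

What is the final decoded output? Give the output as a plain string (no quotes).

Answer: FEAGEAGEAGA

Derivation:
Token 1: literal('F'). Output: "F"
Token 2: literal('E'). Output: "FE"
Token 3: literal('A'). Output: "FEA"
Token 4: literal('G'). Output: "FEAG"
Token 5: literal('E'). Output: "FEAGE"
Token 6: backref(off=3, len=5) (overlapping!). Copied 'AGEAG' from pos 2. Output: "FEAGEAGEAG"
Token 7: backref(off=2, len=1). Copied 'A' from pos 8. Output: "FEAGEAGEAGA"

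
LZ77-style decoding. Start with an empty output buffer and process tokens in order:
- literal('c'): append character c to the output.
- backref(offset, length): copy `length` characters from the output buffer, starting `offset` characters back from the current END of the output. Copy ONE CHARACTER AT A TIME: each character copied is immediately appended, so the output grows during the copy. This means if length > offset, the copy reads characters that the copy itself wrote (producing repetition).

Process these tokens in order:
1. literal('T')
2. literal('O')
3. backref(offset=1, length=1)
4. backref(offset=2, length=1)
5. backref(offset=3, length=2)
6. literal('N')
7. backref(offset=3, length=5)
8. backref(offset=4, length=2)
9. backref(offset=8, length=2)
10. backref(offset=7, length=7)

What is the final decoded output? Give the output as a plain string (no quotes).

Answer: TOOOOONOONOOONNONOOONNO

Derivation:
Token 1: literal('T'). Output: "T"
Token 2: literal('O'). Output: "TO"
Token 3: backref(off=1, len=1). Copied 'O' from pos 1. Output: "TOO"
Token 4: backref(off=2, len=1). Copied 'O' from pos 1. Output: "TOOO"
Token 5: backref(off=3, len=2). Copied 'OO' from pos 1. Output: "TOOOOO"
Token 6: literal('N'). Output: "TOOOOON"
Token 7: backref(off=3, len=5) (overlapping!). Copied 'OONOO' from pos 4. Output: "TOOOOONOONOO"
Token 8: backref(off=4, len=2). Copied 'ON' from pos 8. Output: "TOOOOONOONOOON"
Token 9: backref(off=8, len=2). Copied 'NO' from pos 6. Output: "TOOOOONOONOOONNO"
Token 10: backref(off=7, len=7). Copied 'NOOONNO' from pos 9. Output: "TOOOOONOONOOONNONOOONNO"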